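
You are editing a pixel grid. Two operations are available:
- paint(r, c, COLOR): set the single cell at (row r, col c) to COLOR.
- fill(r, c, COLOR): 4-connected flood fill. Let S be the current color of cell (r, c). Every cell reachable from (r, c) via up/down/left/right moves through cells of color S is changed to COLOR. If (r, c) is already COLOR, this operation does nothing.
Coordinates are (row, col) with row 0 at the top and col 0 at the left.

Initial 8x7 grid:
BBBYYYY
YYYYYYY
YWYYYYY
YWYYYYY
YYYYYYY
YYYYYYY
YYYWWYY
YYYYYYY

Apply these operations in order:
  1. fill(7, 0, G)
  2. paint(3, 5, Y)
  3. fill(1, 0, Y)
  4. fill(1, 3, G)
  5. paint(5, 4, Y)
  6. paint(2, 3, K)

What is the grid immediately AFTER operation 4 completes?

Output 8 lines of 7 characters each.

After op 1 fill(7,0,G) [49 cells changed]:
BBBGGGG
GGGGGGG
GWGGGGG
GWGGGGG
GGGGGGG
GGGGGGG
GGGWWGG
GGGGGGG
After op 2 paint(3,5,Y):
BBBGGGG
GGGGGGG
GWGGGGG
GWGGGYG
GGGGGGG
GGGGGGG
GGGWWGG
GGGGGGG
After op 3 fill(1,0,Y) [48 cells changed]:
BBBYYYY
YYYYYYY
YWYYYYY
YWYYYYY
YYYYYYY
YYYYYYY
YYYWWYY
YYYYYYY
After op 4 fill(1,3,G) [49 cells changed]:
BBBGGGG
GGGGGGG
GWGGGGG
GWGGGGG
GGGGGGG
GGGGGGG
GGGWWGG
GGGGGGG

Answer: BBBGGGG
GGGGGGG
GWGGGGG
GWGGGGG
GGGGGGG
GGGGGGG
GGGWWGG
GGGGGGG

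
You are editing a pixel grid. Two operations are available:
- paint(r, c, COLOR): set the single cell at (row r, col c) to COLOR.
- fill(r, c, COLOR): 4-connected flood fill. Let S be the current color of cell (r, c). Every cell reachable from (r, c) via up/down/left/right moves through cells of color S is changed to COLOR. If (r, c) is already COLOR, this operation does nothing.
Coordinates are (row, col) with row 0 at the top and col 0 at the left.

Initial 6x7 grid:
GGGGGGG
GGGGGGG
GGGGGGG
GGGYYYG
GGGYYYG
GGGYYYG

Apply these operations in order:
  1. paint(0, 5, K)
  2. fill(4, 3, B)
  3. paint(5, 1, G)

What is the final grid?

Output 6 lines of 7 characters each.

Answer: GGGGGKG
GGGGGGG
GGGGGGG
GGGBBBG
GGGBBBG
GGGBBBG

Derivation:
After op 1 paint(0,5,K):
GGGGGKG
GGGGGGG
GGGGGGG
GGGYYYG
GGGYYYG
GGGYYYG
After op 2 fill(4,3,B) [9 cells changed]:
GGGGGKG
GGGGGGG
GGGGGGG
GGGBBBG
GGGBBBG
GGGBBBG
After op 3 paint(5,1,G):
GGGGGKG
GGGGGGG
GGGGGGG
GGGBBBG
GGGBBBG
GGGBBBG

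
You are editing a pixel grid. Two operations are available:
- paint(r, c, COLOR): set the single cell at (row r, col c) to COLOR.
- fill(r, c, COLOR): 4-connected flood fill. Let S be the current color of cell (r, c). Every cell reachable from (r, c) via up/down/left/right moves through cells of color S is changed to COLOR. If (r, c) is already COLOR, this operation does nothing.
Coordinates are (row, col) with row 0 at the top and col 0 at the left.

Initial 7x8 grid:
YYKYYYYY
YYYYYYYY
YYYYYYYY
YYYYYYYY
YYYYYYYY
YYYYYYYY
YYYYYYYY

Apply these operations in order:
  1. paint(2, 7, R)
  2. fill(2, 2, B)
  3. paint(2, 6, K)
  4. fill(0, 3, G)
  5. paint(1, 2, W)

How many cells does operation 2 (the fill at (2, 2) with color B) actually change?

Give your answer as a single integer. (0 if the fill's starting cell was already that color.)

After op 1 paint(2,7,R):
YYKYYYYY
YYYYYYYY
YYYYYYYR
YYYYYYYY
YYYYYYYY
YYYYYYYY
YYYYYYYY
After op 2 fill(2,2,B) [54 cells changed]:
BBKBBBBB
BBBBBBBB
BBBBBBBR
BBBBBBBB
BBBBBBBB
BBBBBBBB
BBBBBBBB

Answer: 54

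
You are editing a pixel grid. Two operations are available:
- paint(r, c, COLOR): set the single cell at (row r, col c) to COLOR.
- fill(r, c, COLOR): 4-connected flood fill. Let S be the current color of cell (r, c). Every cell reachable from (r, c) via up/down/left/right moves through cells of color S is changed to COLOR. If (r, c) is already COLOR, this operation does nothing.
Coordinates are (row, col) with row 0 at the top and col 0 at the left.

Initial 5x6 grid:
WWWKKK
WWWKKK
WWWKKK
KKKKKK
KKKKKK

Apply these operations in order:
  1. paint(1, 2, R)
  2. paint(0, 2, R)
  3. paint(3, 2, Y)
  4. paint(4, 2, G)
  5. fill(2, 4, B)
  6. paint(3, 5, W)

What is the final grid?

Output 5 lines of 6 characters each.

After op 1 paint(1,2,R):
WWWKKK
WWRKKK
WWWKKK
KKKKKK
KKKKKK
After op 2 paint(0,2,R):
WWRKKK
WWRKKK
WWWKKK
KKKKKK
KKKKKK
After op 3 paint(3,2,Y):
WWRKKK
WWRKKK
WWWKKK
KKYKKK
KKKKKK
After op 4 paint(4,2,G):
WWRKKK
WWRKKK
WWWKKK
KKYKKK
KKGKKK
After op 5 fill(2,4,B) [15 cells changed]:
WWRBBB
WWRBBB
WWWBBB
KKYBBB
KKGBBB
After op 6 paint(3,5,W):
WWRBBB
WWRBBB
WWWBBB
KKYBBW
KKGBBB

Answer: WWRBBB
WWRBBB
WWWBBB
KKYBBW
KKGBBB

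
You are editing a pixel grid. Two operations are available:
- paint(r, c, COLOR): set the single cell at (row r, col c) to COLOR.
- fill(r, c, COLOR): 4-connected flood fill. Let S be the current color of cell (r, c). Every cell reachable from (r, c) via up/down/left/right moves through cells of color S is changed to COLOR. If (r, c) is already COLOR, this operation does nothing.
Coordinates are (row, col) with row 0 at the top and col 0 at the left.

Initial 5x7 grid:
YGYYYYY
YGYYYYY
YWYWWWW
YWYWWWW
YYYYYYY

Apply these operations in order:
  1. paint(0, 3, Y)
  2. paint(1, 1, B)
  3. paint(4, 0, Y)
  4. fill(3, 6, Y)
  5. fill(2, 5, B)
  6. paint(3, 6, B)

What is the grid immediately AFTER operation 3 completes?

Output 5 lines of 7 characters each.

After op 1 paint(0,3,Y):
YGYYYYY
YGYYYYY
YWYWWWW
YWYWWWW
YYYYYYY
After op 2 paint(1,1,B):
YGYYYYY
YBYYYYY
YWYWWWW
YWYWWWW
YYYYYYY
After op 3 paint(4,0,Y):
YGYYYYY
YBYYYYY
YWYWWWW
YWYWWWW
YYYYYYY

Answer: YGYYYYY
YBYYYYY
YWYWWWW
YWYWWWW
YYYYYYY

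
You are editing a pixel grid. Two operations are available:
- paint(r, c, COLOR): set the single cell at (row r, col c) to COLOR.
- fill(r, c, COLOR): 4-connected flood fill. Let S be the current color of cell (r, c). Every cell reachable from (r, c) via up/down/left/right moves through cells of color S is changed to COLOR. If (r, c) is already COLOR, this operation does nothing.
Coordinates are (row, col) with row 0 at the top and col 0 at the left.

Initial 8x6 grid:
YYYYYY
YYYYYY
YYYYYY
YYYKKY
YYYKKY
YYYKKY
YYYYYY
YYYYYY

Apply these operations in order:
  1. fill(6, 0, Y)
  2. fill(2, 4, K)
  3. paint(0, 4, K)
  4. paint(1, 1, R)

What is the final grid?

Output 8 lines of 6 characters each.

After op 1 fill(6,0,Y) [0 cells changed]:
YYYYYY
YYYYYY
YYYYYY
YYYKKY
YYYKKY
YYYKKY
YYYYYY
YYYYYY
After op 2 fill(2,4,K) [42 cells changed]:
KKKKKK
KKKKKK
KKKKKK
KKKKKK
KKKKKK
KKKKKK
KKKKKK
KKKKKK
After op 3 paint(0,4,K):
KKKKKK
KKKKKK
KKKKKK
KKKKKK
KKKKKK
KKKKKK
KKKKKK
KKKKKK
After op 4 paint(1,1,R):
KKKKKK
KRKKKK
KKKKKK
KKKKKK
KKKKKK
KKKKKK
KKKKKK
KKKKKK

Answer: KKKKKK
KRKKKK
KKKKKK
KKKKKK
KKKKKK
KKKKKK
KKKKKK
KKKKKK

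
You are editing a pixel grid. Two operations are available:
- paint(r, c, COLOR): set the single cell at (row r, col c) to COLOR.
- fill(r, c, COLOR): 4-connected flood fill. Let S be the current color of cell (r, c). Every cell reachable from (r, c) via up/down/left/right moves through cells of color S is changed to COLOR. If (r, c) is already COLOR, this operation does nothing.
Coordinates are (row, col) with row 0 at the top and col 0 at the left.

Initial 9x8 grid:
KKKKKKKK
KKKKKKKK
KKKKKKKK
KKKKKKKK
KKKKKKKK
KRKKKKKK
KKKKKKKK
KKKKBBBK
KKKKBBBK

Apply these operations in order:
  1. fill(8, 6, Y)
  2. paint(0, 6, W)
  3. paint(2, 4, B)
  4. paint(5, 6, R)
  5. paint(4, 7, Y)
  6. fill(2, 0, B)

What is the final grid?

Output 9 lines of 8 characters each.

Answer: BBBBBBWB
BBBBBBBB
BBBBBBBB
BBBBBBBB
BBBBBBBY
BRBBBBRB
BBBBBBBB
BBBBYYYB
BBBBYYYB

Derivation:
After op 1 fill(8,6,Y) [6 cells changed]:
KKKKKKKK
KKKKKKKK
KKKKKKKK
KKKKKKKK
KKKKKKKK
KRKKKKKK
KKKKKKKK
KKKKYYYK
KKKKYYYK
After op 2 paint(0,6,W):
KKKKKKWK
KKKKKKKK
KKKKKKKK
KKKKKKKK
KKKKKKKK
KRKKKKKK
KKKKKKKK
KKKKYYYK
KKKKYYYK
After op 3 paint(2,4,B):
KKKKKKWK
KKKKKKKK
KKKKBKKK
KKKKKKKK
KKKKKKKK
KRKKKKKK
KKKKKKKK
KKKKYYYK
KKKKYYYK
After op 4 paint(5,6,R):
KKKKKKWK
KKKKKKKK
KKKKBKKK
KKKKKKKK
KKKKKKKK
KRKKKKRK
KKKKKKKK
KKKKYYYK
KKKKYYYK
After op 5 paint(4,7,Y):
KKKKKKWK
KKKKKKKK
KKKKBKKK
KKKKKKKK
KKKKKKKY
KRKKKKRK
KKKKKKKK
KKKKYYYK
KKKKYYYK
After op 6 fill(2,0,B) [61 cells changed]:
BBBBBBWB
BBBBBBBB
BBBBBBBB
BBBBBBBB
BBBBBBBY
BRBBBBRB
BBBBBBBB
BBBBYYYB
BBBBYYYB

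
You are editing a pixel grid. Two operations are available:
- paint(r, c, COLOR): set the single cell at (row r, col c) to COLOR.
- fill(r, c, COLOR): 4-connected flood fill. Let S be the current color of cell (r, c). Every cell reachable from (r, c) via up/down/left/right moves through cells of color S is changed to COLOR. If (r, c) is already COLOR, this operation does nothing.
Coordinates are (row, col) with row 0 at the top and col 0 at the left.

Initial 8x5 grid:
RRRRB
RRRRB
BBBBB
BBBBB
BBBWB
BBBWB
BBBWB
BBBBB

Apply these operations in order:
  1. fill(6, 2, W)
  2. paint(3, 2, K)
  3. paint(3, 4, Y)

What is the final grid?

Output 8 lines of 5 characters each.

Answer: RRRRW
RRRRW
WWWWW
WWKWY
WWWWW
WWWWW
WWWWW
WWWWW

Derivation:
After op 1 fill(6,2,W) [29 cells changed]:
RRRRW
RRRRW
WWWWW
WWWWW
WWWWW
WWWWW
WWWWW
WWWWW
After op 2 paint(3,2,K):
RRRRW
RRRRW
WWWWW
WWKWW
WWWWW
WWWWW
WWWWW
WWWWW
After op 3 paint(3,4,Y):
RRRRW
RRRRW
WWWWW
WWKWY
WWWWW
WWWWW
WWWWW
WWWWW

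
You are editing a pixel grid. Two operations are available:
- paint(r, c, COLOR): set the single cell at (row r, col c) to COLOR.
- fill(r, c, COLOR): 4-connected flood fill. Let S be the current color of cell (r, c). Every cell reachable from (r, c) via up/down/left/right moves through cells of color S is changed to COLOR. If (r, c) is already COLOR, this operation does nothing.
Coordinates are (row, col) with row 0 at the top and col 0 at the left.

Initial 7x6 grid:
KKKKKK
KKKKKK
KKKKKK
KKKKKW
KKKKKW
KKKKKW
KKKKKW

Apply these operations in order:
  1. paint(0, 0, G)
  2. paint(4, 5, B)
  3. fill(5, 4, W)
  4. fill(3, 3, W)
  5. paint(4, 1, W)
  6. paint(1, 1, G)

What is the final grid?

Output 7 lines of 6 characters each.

After op 1 paint(0,0,G):
GKKKKK
KKKKKK
KKKKKK
KKKKKW
KKKKKW
KKKKKW
KKKKKW
After op 2 paint(4,5,B):
GKKKKK
KKKKKK
KKKKKK
KKKKKW
KKKKKB
KKKKKW
KKKKKW
After op 3 fill(5,4,W) [37 cells changed]:
GWWWWW
WWWWWW
WWWWWW
WWWWWW
WWWWWB
WWWWWW
WWWWWW
After op 4 fill(3,3,W) [0 cells changed]:
GWWWWW
WWWWWW
WWWWWW
WWWWWW
WWWWWB
WWWWWW
WWWWWW
After op 5 paint(4,1,W):
GWWWWW
WWWWWW
WWWWWW
WWWWWW
WWWWWB
WWWWWW
WWWWWW
After op 6 paint(1,1,G):
GWWWWW
WGWWWW
WWWWWW
WWWWWW
WWWWWB
WWWWWW
WWWWWW

Answer: GWWWWW
WGWWWW
WWWWWW
WWWWWW
WWWWWB
WWWWWW
WWWWWW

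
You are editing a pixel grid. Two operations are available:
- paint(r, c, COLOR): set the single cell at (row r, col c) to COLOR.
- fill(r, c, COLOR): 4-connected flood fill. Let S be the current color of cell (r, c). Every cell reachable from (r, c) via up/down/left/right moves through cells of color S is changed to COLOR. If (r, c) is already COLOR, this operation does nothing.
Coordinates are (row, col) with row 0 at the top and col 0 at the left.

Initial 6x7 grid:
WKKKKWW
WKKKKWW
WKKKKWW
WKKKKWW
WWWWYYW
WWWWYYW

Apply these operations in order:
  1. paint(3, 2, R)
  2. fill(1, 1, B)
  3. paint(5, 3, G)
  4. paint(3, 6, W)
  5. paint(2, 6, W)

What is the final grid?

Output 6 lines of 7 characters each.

Answer: WBBBBWW
WBBBBWW
WBBBBWW
WBRBBWW
WWWWYYW
WWWGYYW

Derivation:
After op 1 paint(3,2,R):
WKKKKWW
WKKKKWW
WKKKKWW
WKRKKWW
WWWWYYW
WWWWYYW
After op 2 fill(1,1,B) [15 cells changed]:
WBBBBWW
WBBBBWW
WBBBBWW
WBRBBWW
WWWWYYW
WWWWYYW
After op 3 paint(5,3,G):
WBBBBWW
WBBBBWW
WBBBBWW
WBRBBWW
WWWWYYW
WWWGYYW
After op 4 paint(3,6,W):
WBBBBWW
WBBBBWW
WBBBBWW
WBRBBWW
WWWWYYW
WWWGYYW
After op 5 paint(2,6,W):
WBBBBWW
WBBBBWW
WBBBBWW
WBRBBWW
WWWWYYW
WWWGYYW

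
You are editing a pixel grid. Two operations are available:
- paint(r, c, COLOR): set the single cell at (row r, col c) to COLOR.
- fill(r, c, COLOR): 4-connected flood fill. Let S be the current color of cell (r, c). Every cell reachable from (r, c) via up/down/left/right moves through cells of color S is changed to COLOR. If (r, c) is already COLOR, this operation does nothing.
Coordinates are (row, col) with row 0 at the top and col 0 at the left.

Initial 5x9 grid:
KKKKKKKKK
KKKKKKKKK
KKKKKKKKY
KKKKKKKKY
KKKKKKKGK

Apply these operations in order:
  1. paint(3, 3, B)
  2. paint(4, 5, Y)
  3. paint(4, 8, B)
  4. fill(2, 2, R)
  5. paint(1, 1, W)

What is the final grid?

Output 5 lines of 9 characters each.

After op 1 paint(3,3,B):
KKKKKKKKK
KKKKKKKKK
KKKKKKKKY
KKKBKKKKY
KKKKKKKGK
After op 2 paint(4,5,Y):
KKKKKKKKK
KKKKKKKKK
KKKKKKKKY
KKKBKKKKY
KKKKKYKGK
After op 3 paint(4,8,B):
KKKKKKKKK
KKKKKKKKK
KKKKKKKKY
KKKBKKKKY
KKKKKYKGB
After op 4 fill(2,2,R) [39 cells changed]:
RRRRRRRRR
RRRRRRRRR
RRRRRRRRY
RRRBRRRRY
RRRRRYRGB
After op 5 paint(1,1,W):
RRRRRRRRR
RWRRRRRRR
RRRRRRRRY
RRRBRRRRY
RRRRRYRGB

Answer: RRRRRRRRR
RWRRRRRRR
RRRRRRRRY
RRRBRRRRY
RRRRRYRGB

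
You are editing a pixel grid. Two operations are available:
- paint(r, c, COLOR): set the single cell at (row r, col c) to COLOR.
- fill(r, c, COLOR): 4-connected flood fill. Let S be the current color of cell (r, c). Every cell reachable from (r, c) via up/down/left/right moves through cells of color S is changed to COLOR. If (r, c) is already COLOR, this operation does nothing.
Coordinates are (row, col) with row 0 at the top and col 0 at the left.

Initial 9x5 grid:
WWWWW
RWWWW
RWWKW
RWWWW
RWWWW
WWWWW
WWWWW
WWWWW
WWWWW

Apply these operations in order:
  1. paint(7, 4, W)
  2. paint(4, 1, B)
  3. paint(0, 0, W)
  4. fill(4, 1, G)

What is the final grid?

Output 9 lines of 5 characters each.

Answer: WWWWW
RWWWW
RWWKW
RWWWW
RGWWW
WWWWW
WWWWW
WWWWW
WWWWW

Derivation:
After op 1 paint(7,4,W):
WWWWW
RWWWW
RWWKW
RWWWW
RWWWW
WWWWW
WWWWW
WWWWW
WWWWW
After op 2 paint(4,1,B):
WWWWW
RWWWW
RWWKW
RWWWW
RBWWW
WWWWW
WWWWW
WWWWW
WWWWW
After op 3 paint(0,0,W):
WWWWW
RWWWW
RWWKW
RWWWW
RBWWW
WWWWW
WWWWW
WWWWW
WWWWW
After op 4 fill(4,1,G) [1 cells changed]:
WWWWW
RWWWW
RWWKW
RWWWW
RGWWW
WWWWW
WWWWW
WWWWW
WWWWW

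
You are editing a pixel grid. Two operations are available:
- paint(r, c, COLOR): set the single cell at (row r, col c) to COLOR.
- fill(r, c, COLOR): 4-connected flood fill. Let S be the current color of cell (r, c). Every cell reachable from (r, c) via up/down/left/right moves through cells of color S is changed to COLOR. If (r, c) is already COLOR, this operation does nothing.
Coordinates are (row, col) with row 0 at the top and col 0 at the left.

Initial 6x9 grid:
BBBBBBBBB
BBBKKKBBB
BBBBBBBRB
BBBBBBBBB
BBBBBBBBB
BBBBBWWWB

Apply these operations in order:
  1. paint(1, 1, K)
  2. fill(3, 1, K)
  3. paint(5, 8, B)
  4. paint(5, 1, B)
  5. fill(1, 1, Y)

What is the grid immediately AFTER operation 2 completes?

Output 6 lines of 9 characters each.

Answer: KKKKKKKKK
KKKKKKKKK
KKKKKKKRK
KKKKKKKKK
KKKKKKKKK
KKKKKWWWK

Derivation:
After op 1 paint(1,1,K):
BBBBBBBBB
BKBKKKBBB
BBBBBBBRB
BBBBBBBBB
BBBBBBBBB
BBBBBWWWB
After op 2 fill(3,1,K) [46 cells changed]:
KKKKKKKKK
KKKKKKKKK
KKKKKKKRK
KKKKKKKKK
KKKKKKKKK
KKKKKWWWK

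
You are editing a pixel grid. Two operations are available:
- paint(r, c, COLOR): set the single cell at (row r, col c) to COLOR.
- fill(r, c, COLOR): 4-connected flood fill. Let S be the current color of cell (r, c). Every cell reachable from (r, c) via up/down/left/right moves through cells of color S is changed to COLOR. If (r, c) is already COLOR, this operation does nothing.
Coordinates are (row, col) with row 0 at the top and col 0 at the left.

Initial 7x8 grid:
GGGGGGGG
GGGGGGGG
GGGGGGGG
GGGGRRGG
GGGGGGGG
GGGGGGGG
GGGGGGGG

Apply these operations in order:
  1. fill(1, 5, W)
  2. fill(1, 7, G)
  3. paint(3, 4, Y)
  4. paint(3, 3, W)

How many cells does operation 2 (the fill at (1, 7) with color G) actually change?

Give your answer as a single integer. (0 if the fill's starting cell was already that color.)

Answer: 54

Derivation:
After op 1 fill(1,5,W) [54 cells changed]:
WWWWWWWW
WWWWWWWW
WWWWWWWW
WWWWRRWW
WWWWWWWW
WWWWWWWW
WWWWWWWW
After op 2 fill(1,7,G) [54 cells changed]:
GGGGGGGG
GGGGGGGG
GGGGGGGG
GGGGRRGG
GGGGGGGG
GGGGGGGG
GGGGGGGG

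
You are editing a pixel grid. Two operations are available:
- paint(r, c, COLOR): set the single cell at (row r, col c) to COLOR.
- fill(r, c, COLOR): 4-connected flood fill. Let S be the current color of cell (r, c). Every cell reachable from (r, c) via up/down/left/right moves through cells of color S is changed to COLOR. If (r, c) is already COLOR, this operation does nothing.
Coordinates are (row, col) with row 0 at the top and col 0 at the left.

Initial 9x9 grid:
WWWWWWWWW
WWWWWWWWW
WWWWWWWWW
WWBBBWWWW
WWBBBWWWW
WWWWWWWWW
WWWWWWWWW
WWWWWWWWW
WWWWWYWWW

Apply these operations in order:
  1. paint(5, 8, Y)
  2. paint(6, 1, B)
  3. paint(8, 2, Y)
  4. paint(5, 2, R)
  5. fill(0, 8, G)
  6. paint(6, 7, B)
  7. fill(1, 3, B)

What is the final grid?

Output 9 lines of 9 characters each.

After op 1 paint(5,8,Y):
WWWWWWWWW
WWWWWWWWW
WWWWWWWWW
WWBBBWWWW
WWBBBWWWW
WWWWWWWWY
WWWWWWWWW
WWWWWWWWW
WWWWWYWWW
After op 2 paint(6,1,B):
WWWWWWWWW
WWWWWWWWW
WWWWWWWWW
WWBBBWWWW
WWBBBWWWW
WWWWWWWWY
WBWWWWWWW
WWWWWWWWW
WWWWWYWWW
After op 3 paint(8,2,Y):
WWWWWWWWW
WWWWWWWWW
WWWWWWWWW
WWBBBWWWW
WWBBBWWWW
WWWWWWWWY
WBWWWWWWW
WWWWWWWWW
WWYWWYWWW
After op 4 paint(5,2,R):
WWWWWWWWW
WWWWWWWWW
WWWWWWWWW
WWBBBWWWW
WWBBBWWWW
WWRWWWWWY
WBWWWWWWW
WWWWWWWWW
WWYWWYWWW
After op 5 fill(0,8,G) [70 cells changed]:
GGGGGGGGG
GGGGGGGGG
GGGGGGGGG
GGBBBGGGG
GGBBBGGGG
GGRGGGGGY
GBGGGGGGG
GGGGGGGGG
GGYGGYGGG
After op 6 paint(6,7,B):
GGGGGGGGG
GGGGGGGGG
GGGGGGGGG
GGBBBGGGG
GGBBBGGGG
GGRGGGGGY
GBGGGGGBG
GGGGGGGGG
GGYGGYGGG
After op 7 fill(1,3,B) [69 cells changed]:
BBBBBBBBB
BBBBBBBBB
BBBBBBBBB
BBBBBBBBB
BBBBBBBBB
BBRBBBBBY
BBBBBBBBB
BBBBBBBBB
BBYBBYBBB

Answer: BBBBBBBBB
BBBBBBBBB
BBBBBBBBB
BBBBBBBBB
BBBBBBBBB
BBRBBBBBY
BBBBBBBBB
BBBBBBBBB
BBYBBYBBB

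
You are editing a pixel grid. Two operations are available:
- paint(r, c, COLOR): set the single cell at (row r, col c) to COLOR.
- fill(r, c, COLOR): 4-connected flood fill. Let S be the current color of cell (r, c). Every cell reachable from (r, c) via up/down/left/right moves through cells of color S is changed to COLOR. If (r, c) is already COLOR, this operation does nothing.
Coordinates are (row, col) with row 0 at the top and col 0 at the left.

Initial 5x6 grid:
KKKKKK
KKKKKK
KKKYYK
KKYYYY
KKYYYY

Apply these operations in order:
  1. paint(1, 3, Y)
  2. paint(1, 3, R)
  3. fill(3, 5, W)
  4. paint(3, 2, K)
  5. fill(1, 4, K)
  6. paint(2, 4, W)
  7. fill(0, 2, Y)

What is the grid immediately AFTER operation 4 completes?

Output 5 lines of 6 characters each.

Answer: KKKKKK
KKKRKK
KKKWWK
KKKWWW
KKWWWW

Derivation:
After op 1 paint(1,3,Y):
KKKKKK
KKKYKK
KKKYYK
KKYYYY
KKYYYY
After op 2 paint(1,3,R):
KKKKKK
KKKRKK
KKKYYK
KKYYYY
KKYYYY
After op 3 fill(3,5,W) [10 cells changed]:
KKKKKK
KKKRKK
KKKWWK
KKWWWW
KKWWWW
After op 4 paint(3,2,K):
KKKKKK
KKKRKK
KKKWWK
KKKWWW
KKWWWW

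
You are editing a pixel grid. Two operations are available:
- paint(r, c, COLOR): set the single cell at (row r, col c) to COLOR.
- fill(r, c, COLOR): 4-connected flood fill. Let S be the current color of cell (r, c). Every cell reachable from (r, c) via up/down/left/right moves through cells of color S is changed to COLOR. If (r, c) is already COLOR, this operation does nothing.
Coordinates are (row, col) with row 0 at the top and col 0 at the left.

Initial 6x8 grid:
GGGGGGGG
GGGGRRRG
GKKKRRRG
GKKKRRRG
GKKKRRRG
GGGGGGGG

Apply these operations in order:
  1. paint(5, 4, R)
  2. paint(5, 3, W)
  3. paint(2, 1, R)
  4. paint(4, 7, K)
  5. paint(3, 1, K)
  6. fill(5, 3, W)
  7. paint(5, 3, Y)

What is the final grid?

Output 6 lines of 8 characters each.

After op 1 paint(5,4,R):
GGGGGGGG
GGGGRRRG
GKKKRRRG
GKKKRRRG
GKKKRRRG
GGGGRGGG
After op 2 paint(5,3,W):
GGGGGGGG
GGGGRRRG
GKKKRRRG
GKKKRRRG
GKKKRRRG
GGGWRGGG
After op 3 paint(2,1,R):
GGGGGGGG
GGGGRRRG
GRKKRRRG
GKKKRRRG
GKKKRRRG
GGGWRGGG
After op 4 paint(4,7,K):
GGGGGGGG
GGGGRRRG
GRKKRRRG
GKKKRRRG
GKKKRRRK
GGGWRGGG
After op 5 paint(3,1,K):
GGGGGGGG
GGGGRRRG
GRKKRRRG
GKKKRRRG
GKKKRRRK
GGGWRGGG
After op 6 fill(5,3,W) [0 cells changed]:
GGGGGGGG
GGGGRRRG
GRKKRRRG
GKKKRRRG
GKKKRRRK
GGGWRGGG
After op 7 paint(5,3,Y):
GGGGGGGG
GGGGRRRG
GRKKRRRG
GKKKRRRG
GKKKRRRK
GGGYRGGG

Answer: GGGGGGGG
GGGGRRRG
GRKKRRRG
GKKKRRRG
GKKKRRRK
GGGYRGGG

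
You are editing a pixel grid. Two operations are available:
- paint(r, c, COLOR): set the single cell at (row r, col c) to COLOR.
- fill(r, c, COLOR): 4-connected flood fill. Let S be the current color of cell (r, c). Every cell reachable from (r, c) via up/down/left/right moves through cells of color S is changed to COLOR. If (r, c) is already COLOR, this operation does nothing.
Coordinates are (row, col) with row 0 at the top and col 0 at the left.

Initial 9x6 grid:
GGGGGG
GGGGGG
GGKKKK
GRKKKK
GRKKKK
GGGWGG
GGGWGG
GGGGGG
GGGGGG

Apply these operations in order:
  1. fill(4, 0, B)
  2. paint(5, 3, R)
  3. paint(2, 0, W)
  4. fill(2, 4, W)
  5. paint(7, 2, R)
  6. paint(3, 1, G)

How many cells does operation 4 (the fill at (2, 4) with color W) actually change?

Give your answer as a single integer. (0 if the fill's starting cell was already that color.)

After op 1 fill(4,0,B) [38 cells changed]:
BBBBBB
BBBBBB
BBKKKK
BRKKKK
BRKKKK
BBBWBB
BBBWBB
BBBBBB
BBBBBB
After op 2 paint(5,3,R):
BBBBBB
BBBBBB
BBKKKK
BRKKKK
BRKKKK
BBBRBB
BBBWBB
BBBBBB
BBBBBB
After op 3 paint(2,0,W):
BBBBBB
BBBBBB
WBKKKK
BRKKKK
BRKKKK
BBBRBB
BBBWBB
BBBBBB
BBBBBB
After op 4 fill(2,4,W) [12 cells changed]:
BBBBBB
BBBBBB
WBWWWW
BRWWWW
BRWWWW
BBBRBB
BBBWBB
BBBBBB
BBBBBB

Answer: 12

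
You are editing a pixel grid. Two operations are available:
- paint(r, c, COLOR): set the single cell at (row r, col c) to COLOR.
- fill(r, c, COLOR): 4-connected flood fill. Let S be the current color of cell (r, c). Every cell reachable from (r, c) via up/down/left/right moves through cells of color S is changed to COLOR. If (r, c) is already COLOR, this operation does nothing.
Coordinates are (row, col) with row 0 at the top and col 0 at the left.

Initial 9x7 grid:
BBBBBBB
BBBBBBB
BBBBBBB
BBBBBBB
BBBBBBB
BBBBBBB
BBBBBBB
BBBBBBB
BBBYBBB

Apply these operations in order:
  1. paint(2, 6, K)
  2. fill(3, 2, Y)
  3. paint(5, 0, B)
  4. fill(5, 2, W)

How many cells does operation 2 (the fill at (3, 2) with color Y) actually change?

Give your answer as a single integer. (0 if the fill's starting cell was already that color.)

After op 1 paint(2,6,K):
BBBBBBB
BBBBBBB
BBBBBBK
BBBBBBB
BBBBBBB
BBBBBBB
BBBBBBB
BBBBBBB
BBBYBBB
After op 2 fill(3,2,Y) [61 cells changed]:
YYYYYYY
YYYYYYY
YYYYYYK
YYYYYYY
YYYYYYY
YYYYYYY
YYYYYYY
YYYYYYY
YYYYYYY

Answer: 61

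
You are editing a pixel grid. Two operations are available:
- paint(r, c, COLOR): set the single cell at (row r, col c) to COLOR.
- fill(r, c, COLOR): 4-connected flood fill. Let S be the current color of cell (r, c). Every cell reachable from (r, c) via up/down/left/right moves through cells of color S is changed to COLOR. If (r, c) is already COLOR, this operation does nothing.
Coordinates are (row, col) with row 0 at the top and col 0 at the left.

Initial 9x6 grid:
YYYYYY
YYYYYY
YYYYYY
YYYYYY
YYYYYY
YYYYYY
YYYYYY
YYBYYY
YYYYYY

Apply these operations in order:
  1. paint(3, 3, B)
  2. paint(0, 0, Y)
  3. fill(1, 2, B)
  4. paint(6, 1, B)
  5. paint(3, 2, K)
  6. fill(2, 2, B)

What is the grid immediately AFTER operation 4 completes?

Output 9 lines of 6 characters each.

After op 1 paint(3,3,B):
YYYYYY
YYYYYY
YYYYYY
YYYBYY
YYYYYY
YYYYYY
YYYYYY
YYBYYY
YYYYYY
After op 2 paint(0,0,Y):
YYYYYY
YYYYYY
YYYYYY
YYYBYY
YYYYYY
YYYYYY
YYYYYY
YYBYYY
YYYYYY
After op 3 fill(1,2,B) [52 cells changed]:
BBBBBB
BBBBBB
BBBBBB
BBBBBB
BBBBBB
BBBBBB
BBBBBB
BBBBBB
BBBBBB
After op 4 paint(6,1,B):
BBBBBB
BBBBBB
BBBBBB
BBBBBB
BBBBBB
BBBBBB
BBBBBB
BBBBBB
BBBBBB

Answer: BBBBBB
BBBBBB
BBBBBB
BBBBBB
BBBBBB
BBBBBB
BBBBBB
BBBBBB
BBBBBB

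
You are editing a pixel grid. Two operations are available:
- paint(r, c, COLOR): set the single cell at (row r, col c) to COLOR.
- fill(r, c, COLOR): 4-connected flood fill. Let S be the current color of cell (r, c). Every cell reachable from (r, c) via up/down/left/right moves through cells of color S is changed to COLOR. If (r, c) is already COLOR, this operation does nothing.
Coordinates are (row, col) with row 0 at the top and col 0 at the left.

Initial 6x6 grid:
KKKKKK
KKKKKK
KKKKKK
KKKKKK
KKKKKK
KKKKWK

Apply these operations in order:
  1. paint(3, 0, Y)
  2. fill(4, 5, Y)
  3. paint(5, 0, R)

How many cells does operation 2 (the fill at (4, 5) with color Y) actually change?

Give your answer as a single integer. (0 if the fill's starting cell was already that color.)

Answer: 34

Derivation:
After op 1 paint(3,0,Y):
KKKKKK
KKKKKK
KKKKKK
YKKKKK
KKKKKK
KKKKWK
After op 2 fill(4,5,Y) [34 cells changed]:
YYYYYY
YYYYYY
YYYYYY
YYYYYY
YYYYYY
YYYYWY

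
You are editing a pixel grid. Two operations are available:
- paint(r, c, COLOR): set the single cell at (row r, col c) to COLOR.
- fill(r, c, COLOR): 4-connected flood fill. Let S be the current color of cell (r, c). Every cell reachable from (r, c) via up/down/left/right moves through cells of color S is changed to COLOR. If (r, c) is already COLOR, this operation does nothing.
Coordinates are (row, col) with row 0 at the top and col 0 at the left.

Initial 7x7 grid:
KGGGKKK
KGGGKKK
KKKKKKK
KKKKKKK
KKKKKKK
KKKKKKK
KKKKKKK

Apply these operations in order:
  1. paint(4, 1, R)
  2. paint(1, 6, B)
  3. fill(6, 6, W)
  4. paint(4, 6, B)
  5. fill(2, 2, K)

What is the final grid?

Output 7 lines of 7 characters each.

After op 1 paint(4,1,R):
KGGGKKK
KGGGKKK
KKKKKKK
KKKKKKK
KRKKKKK
KKKKKKK
KKKKKKK
After op 2 paint(1,6,B):
KGGGKKK
KGGGKKB
KKKKKKK
KKKKKKK
KRKKKKK
KKKKKKK
KKKKKKK
After op 3 fill(6,6,W) [41 cells changed]:
WGGGWWW
WGGGWWB
WWWWWWW
WWWWWWW
WRWWWWW
WWWWWWW
WWWWWWW
After op 4 paint(4,6,B):
WGGGWWW
WGGGWWB
WWWWWWW
WWWWWWW
WRWWWWB
WWWWWWW
WWWWWWW
After op 5 fill(2,2,K) [40 cells changed]:
KGGGKKK
KGGGKKB
KKKKKKK
KKKKKKK
KRKKKKB
KKKKKKK
KKKKKKK

Answer: KGGGKKK
KGGGKKB
KKKKKKK
KKKKKKK
KRKKKKB
KKKKKKK
KKKKKKK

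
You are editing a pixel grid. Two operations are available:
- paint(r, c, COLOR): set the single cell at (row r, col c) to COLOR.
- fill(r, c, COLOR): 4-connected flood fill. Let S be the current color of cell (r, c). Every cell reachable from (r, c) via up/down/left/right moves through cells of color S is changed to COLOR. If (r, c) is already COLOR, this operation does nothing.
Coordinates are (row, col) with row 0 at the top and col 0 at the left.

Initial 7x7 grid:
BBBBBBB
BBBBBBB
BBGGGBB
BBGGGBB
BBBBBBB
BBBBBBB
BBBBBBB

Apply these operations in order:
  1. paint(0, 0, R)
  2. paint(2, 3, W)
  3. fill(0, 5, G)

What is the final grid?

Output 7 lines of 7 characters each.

After op 1 paint(0,0,R):
RBBBBBB
BBBBBBB
BBGGGBB
BBGGGBB
BBBBBBB
BBBBBBB
BBBBBBB
After op 2 paint(2,3,W):
RBBBBBB
BBBBBBB
BBGWGBB
BBGGGBB
BBBBBBB
BBBBBBB
BBBBBBB
After op 3 fill(0,5,G) [42 cells changed]:
RGGGGGG
GGGGGGG
GGGWGGG
GGGGGGG
GGGGGGG
GGGGGGG
GGGGGGG

Answer: RGGGGGG
GGGGGGG
GGGWGGG
GGGGGGG
GGGGGGG
GGGGGGG
GGGGGGG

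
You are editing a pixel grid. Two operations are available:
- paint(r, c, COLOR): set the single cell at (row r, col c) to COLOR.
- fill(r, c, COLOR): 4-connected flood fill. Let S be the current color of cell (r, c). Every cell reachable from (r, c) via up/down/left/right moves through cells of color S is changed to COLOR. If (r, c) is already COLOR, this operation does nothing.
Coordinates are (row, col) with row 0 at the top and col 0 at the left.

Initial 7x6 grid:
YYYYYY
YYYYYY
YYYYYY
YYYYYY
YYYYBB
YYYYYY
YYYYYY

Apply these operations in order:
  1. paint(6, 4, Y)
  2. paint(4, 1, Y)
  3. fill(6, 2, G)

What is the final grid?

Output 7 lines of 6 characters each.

Answer: GGGGGG
GGGGGG
GGGGGG
GGGGGG
GGGGBB
GGGGGG
GGGGGG

Derivation:
After op 1 paint(6,4,Y):
YYYYYY
YYYYYY
YYYYYY
YYYYYY
YYYYBB
YYYYYY
YYYYYY
After op 2 paint(4,1,Y):
YYYYYY
YYYYYY
YYYYYY
YYYYYY
YYYYBB
YYYYYY
YYYYYY
After op 3 fill(6,2,G) [40 cells changed]:
GGGGGG
GGGGGG
GGGGGG
GGGGGG
GGGGBB
GGGGGG
GGGGGG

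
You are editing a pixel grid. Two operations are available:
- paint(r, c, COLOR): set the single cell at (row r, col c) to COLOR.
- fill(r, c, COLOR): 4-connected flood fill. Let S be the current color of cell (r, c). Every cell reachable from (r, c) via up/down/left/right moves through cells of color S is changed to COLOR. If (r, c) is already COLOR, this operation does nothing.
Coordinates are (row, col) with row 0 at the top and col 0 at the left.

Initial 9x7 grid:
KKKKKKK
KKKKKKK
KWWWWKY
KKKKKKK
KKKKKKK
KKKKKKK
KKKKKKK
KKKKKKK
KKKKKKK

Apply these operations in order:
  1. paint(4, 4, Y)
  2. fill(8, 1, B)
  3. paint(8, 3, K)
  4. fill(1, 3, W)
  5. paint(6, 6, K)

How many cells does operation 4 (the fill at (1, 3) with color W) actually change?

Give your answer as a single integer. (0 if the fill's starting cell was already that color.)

Answer: 56

Derivation:
After op 1 paint(4,4,Y):
KKKKKKK
KKKKKKK
KWWWWKY
KKKKKKK
KKKKYKK
KKKKKKK
KKKKKKK
KKKKKKK
KKKKKKK
After op 2 fill(8,1,B) [57 cells changed]:
BBBBBBB
BBBBBBB
BWWWWBY
BBBBBBB
BBBBYBB
BBBBBBB
BBBBBBB
BBBBBBB
BBBBBBB
After op 3 paint(8,3,K):
BBBBBBB
BBBBBBB
BWWWWBY
BBBBBBB
BBBBYBB
BBBBBBB
BBBBBBB
BBBBBBB
BBBKBBB
After op 4 fill(1,3,W) [56 cells changed]:
WWWWWWW
WWWWWWW
WWWWWWY
WWWWWWW
WWWWYWW
WWWWWWW
WWWWWWW
WWWWWWW
WWWKWWW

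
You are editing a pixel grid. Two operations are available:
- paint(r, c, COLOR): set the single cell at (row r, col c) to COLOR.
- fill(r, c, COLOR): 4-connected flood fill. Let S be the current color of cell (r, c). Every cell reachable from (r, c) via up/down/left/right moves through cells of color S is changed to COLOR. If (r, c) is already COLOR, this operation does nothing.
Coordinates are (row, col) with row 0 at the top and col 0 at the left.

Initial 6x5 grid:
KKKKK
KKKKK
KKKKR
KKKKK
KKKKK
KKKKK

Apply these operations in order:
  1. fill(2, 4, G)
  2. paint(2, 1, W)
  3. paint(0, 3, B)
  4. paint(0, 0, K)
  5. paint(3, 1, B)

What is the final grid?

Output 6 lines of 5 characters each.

Answer: KKKBK
KKKKK
KWKKG
KBKKK
KKKKK
KKKKK

Derivation:
After op 1 fill(2,4,G) [1 cells changed]:
KKKKK
KKKKK
KKKKG
KKKKK
KKKKK
KKKKK
After op 2 paint(2,1,W):
KKKKK
KKKKK
KWKKG
KKKKK
KKKKK
KKKKK
After op 3 paint(0,3,B):
KKKBK
KKKKK
KWKKG
KKKKK
KKKKK
KKKKK
After op 4 paint(0,0,K):
KKKBK
KKKKK
KWKKG
KKKKK
KKKKK
KKKKK
After op 5 paint(3,1,B):
KKKBK
KKKKK
KWKKG
KBKKK
KKKKK
KKKKK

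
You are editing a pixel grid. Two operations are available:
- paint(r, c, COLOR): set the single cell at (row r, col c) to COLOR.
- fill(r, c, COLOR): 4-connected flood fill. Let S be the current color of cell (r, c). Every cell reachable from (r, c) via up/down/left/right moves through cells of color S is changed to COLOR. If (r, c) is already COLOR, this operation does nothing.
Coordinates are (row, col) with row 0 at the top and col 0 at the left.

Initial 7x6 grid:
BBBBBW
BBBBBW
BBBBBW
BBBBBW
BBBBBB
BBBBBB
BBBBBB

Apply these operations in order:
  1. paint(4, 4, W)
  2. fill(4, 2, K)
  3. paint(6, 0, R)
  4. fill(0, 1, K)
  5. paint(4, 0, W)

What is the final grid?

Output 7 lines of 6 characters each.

After op 1 paint(4,4,W):
BBBBBW
BBBBBW
BBBBBW
BBBBBW
BBBBWB
BBBBBB
BBBBBB
After op 2 fill(4,2,K) [37 cells changed]:
KKKKKW
KKKKKW
KKKKKW
KKKKKW
KKKKWK
KKKKKK
KKKKKK
After op 3 paint(6,0,R):
KKKKKW
KKKKKW
KKKKKW
KKKKKW
KKKKWK
KKKKKK
RKKKKK
After op 4 fill(0,1,K) [0 cells changed]:
KKKKKW
KKKKKW
KKKKKW
KKKKKW
KKKKWK
KKKKKK
RKKKKK
After op 5 paint(4,0,W):
KKKKKW
KKKKKW
KKKKKW
KKKKKW
WKKKWK
KKKKKK
RKKKKK

Answer: KKKKKW
KKKKKW
KKKKKW
KKKKKW
WKKKWK
KKKKKK
RKKKKK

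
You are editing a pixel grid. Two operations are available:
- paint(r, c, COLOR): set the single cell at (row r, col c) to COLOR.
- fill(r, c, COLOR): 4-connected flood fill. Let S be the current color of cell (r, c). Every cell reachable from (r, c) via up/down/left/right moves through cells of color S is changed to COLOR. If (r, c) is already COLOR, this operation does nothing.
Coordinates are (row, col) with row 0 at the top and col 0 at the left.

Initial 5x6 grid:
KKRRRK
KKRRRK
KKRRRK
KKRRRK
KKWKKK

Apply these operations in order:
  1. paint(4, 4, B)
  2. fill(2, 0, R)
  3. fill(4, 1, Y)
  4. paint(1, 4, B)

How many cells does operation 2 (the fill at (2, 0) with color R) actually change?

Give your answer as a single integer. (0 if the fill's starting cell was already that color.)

Answer: 10

Derivation:
After op 1 paint(4,4,B):
KKRRRK
KKRRRK
KKRRRK
KKRRRK
KKWKBK
After op 2 fill(2,0,R) [10 cells changed]:
RRRRRK
RRRRRK
RRRRRK
RRRRRK
RRWKBK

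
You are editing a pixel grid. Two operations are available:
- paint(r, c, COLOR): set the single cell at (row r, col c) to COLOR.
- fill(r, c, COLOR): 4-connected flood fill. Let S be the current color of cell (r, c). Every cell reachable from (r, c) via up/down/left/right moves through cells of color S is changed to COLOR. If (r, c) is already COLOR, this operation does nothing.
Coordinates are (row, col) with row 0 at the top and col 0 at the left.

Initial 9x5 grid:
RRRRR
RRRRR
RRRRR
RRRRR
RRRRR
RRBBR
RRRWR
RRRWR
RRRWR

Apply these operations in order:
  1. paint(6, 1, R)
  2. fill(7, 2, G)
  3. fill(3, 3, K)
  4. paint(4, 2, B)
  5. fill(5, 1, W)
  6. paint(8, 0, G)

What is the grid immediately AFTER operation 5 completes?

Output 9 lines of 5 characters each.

After op 1 paint(6,1,R):
RRRRR
RRRRR
RRRRR
RRRRR
RRRRR
RRBBR
RRRWR
RRRWR
RRRWR
After op 2 fill(7,2,G) [40 cells changed]:
GGGGG
GGGGG
GGGGG
GGGGG
GGGGG
GGBBG
GGGWG
GGGWG
GGGWG
After op 3 fill(3,3,K) [40 cells changed]:
KKKKK
KKKKK
KKKKK
KKKKK
KKKKK
KKBBK
KKKWK
KKKWK
KKKWK
After op 4 paint(4,2,B):
KKKKK
KKKKK
KKKKK
KKKKK
KKBKK
KKBBK
KKKWK
KKKWK
KKKWK
After op 5 fill(5,1,W) [39 cells changed]:
WWWWW
WWWWW
WWWWW
WWWWW
WWBWW
WWBBW
WWWWW
WWWWW
WWWWW

Answer: WWWWW
WWWWW
WWWWW
WWWWW
WWBWW
WWBBW
WWWWW
WWWWW
WWWWW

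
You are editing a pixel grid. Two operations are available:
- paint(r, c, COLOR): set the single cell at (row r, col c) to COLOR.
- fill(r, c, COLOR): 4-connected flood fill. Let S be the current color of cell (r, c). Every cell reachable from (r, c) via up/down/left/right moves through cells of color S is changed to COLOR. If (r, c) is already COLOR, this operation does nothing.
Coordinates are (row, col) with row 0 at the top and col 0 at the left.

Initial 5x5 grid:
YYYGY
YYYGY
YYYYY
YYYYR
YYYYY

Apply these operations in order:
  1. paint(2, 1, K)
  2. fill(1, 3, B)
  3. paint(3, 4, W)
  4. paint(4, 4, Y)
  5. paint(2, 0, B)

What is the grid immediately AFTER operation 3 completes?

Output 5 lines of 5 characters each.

After op 1 paint(2,1,K):
YYYGY
YYYGY
YKYYY
YYYYR
YYYYY
After op 2 fill(1,3,B) [2 cells changed]:
YYYBY
YYYBY
YKYYY
YYYYR
YYYYY
After op 3 paint(3,4,W):
YYYBY
YYYBY
YKYYY
YYYYW
YYYYY

Answer: YYYBY
YYYBY
YKYYY
YYYYW
YYYYY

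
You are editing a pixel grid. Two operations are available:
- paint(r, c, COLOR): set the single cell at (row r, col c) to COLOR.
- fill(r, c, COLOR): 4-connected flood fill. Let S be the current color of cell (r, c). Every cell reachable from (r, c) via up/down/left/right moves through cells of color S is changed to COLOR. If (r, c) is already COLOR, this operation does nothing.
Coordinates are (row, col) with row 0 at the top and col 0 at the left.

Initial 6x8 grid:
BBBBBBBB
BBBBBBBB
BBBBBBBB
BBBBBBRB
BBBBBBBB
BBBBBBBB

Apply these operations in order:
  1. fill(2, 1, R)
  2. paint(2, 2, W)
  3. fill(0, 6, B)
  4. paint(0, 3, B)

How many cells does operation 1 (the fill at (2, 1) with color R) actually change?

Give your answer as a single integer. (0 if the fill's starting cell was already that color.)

Answer: 47

Derivation:
After op 1 fill(2,1,R) [47 cells changed]:
RRRRRRRR
RRRRRRRR
RRRRRRRR
RRRRRRRR
RRRRRRRR
RRRRRRRR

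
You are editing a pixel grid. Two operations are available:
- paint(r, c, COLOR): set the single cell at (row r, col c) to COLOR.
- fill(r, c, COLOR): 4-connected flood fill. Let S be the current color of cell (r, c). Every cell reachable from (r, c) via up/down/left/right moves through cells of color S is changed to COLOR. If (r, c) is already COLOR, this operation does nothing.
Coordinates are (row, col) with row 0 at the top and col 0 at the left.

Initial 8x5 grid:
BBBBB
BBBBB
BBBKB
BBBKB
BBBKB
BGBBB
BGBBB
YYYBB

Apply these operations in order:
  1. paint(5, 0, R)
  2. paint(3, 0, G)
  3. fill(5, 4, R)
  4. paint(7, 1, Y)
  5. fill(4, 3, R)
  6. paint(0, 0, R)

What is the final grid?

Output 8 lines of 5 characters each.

Answer: RRRRR
RRRRR
RRRRR
GRRRR
RRRRR
RGRRR
BGRRR
YYYRR

Derivation:
After op 1 paint(5,0,R):
BBBBB
BBBBB
BBBKB
BBBKB
BBBKB
RGBBB
BGBBB
YYYBB
After op 2 paint(3,0,G):
BBBBB
BBBBB
BBBKB
GBBKB
BBBKB
RGBBB
BGBBB
YYYBB
After op 3 fill(5,4,R) [29 cells changed]:
RRRRR
RRRRR
RRRKR
GRRKR
RRRKR
RGRRR
BGRRR
YYYRR
After op 4 paint(7,1,Y):
RRRRR
RRRRR
RRRKR
GRRKR
RRRKR
RGRRR
BGRRR
YYYRR
After op 5 fill(4,3,R) [3 cells changed]:
RRRRR
RRRRR
RRRRR
GRRRR
RRRRR
RGRRR
BGRRR
YYYRR
After op 6 paint(0,0,R):
RRRRR
RRRRR
RRRRR
GRRRR
RRRRR
RGRRR
BGRRR
YYYRR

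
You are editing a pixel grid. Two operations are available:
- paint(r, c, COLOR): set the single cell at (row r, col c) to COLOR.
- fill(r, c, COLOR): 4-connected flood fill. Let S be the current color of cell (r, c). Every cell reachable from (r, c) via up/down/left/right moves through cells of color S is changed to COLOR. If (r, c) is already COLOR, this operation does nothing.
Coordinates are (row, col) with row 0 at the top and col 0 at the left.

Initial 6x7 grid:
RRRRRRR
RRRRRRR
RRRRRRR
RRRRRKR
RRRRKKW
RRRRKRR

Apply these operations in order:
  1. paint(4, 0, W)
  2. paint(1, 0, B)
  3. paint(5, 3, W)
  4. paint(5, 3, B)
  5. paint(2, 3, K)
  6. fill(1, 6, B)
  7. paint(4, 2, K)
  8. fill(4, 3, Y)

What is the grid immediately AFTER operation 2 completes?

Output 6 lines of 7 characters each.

After op 1 paint(4,0,W):
RRRRRRR
RRRRRRR
RRRRRRR
RRRRRKR
WRRRKKW
RRRRKRR
After op 2 paint(1,0,B):
RRRRRRR
BRRRRRR
RRRRRRR
RRRRRKR
WRRRKKW
RRRRKRR

Answer: RRRRRRR
BRRRRRR
RRRRRRR
RRRRRKR
WRRRKKW
RRRRKRR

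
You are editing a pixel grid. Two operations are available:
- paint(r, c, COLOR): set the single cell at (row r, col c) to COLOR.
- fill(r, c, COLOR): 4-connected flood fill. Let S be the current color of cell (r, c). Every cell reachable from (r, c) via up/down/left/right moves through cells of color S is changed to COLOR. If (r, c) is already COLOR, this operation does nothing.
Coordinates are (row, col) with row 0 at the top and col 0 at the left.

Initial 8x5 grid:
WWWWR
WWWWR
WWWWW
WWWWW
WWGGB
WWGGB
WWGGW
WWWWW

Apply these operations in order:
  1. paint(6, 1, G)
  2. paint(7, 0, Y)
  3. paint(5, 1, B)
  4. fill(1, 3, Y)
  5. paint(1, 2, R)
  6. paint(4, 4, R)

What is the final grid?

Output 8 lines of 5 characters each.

Answer: YYYYR
YYRYR
YYYYY
YYYYY
YYGGR
YBGGB
YGGGW
YWWWW

Derivation:
After op 1 paint(6,1,G):
WWWWR
WWWWR
WWWWW
WWWWW
WWGGB
WWGGB
WGGGW
WWWWW
After op 2 paint(7,0,Y):
WWWWR
WWWWR
WWWWW
WWWWW
WWGGB
WWGGB
WGGGW
YWWWW
After op 3 paint(5,1,B):
WWWWR
WWWWR
WWWWW
WWWWW
WWGGB
WBGGB
WGGGW
YWWWW
After op 4 fill(1,3,Y) [22 cells changed]:
YYYYR
YYYYR
YYYYY
YYYYY
YYGGB
YBGGB
YGGGW
YWWWW
After op 5 paint(1,2,R):
YYYYR
YYRYR
YYYYY
YYYYY
YYGGB
YBGGB
YGGGW
YWWWW
After op 6 paint(4,4,R):
YYYYR
YYRYR
YYYYY
YYYYY
YYGGR
YBGGB
YGGGW
YWWWW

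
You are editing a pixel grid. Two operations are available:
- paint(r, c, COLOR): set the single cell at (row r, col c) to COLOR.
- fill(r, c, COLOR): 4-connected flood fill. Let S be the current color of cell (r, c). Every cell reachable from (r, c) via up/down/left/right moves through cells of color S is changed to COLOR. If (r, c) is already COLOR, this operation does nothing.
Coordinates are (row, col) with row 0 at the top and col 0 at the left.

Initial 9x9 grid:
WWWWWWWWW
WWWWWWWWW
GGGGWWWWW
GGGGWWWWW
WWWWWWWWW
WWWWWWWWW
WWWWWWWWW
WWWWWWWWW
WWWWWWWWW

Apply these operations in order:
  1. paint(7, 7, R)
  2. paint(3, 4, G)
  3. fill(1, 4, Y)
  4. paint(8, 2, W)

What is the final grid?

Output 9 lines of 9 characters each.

Answer: YYYYYYYYY
YYYYYYYYY
GGGGYYYYY
GGGGGYYYY
YYYYYYYYY
YYYYYYYYY
YYYYYYYYY
YYYYYYYRY
YYWYYYYYY

Derivation:
After op 1 paint(7,7,R):
WWWWWWWWW
WWWWWWWWW
GGGGWWWWW
GGGGWWWWW
WWWWWWWWW
WWWWWWWWW
WWWWWWWWW
WWWWWWWRW
WWWWWWWWW
After op 2 paint(3,4,G):
WWWWWWWWW
WWWWWWWWW
GGGGWWWWW
GGGGGWWWW
WWWWWWWWW
WWWWWWWWW
WWWWWWWWW
WWWWWWWRW
WWWWWWWWW
After op 3 fill(1,4,Y) [71 cells changed]:
YYYYYYYYY
YYYYYYYYY
GGGGYYYYY
GGGGGYYYY
YYYYYYYYY
YYYYYYYYY
YYYYYYYYY
YYYYYYYRY
YYYYYYYYY
After op 4 paint(8,2,W):
YYYYYYYYY
YYYYYYYYY
GGGGYYYYY
GGGGGYYYY
YYYYYYYYY
YYYYYYYYY
YYYYYYYYY
YYYYYYYRY
YYWYYYYYY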